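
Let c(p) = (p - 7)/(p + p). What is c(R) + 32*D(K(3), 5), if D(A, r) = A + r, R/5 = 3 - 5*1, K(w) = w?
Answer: 5137/20 ≈ 256.85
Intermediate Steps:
R = -10 (R = 5*(3 - 5*1) = 5*(3 - 5) = 5*(-2) = -10)
c(p) = (-7 + p)/(2*p) (c(p) = (-7 + p)/((2*p)) = (-7 + p)*(1/(2*p)) = (-7 + p)/(2*p))
c(R) + 32*D(K(3), 5) = (1/2)*(-7 - 10)/(-10) + 32*(3 + 5) = (1/2)*(-1/10)*(-17) + 32*8 = 17/20 + 256 = 5137/20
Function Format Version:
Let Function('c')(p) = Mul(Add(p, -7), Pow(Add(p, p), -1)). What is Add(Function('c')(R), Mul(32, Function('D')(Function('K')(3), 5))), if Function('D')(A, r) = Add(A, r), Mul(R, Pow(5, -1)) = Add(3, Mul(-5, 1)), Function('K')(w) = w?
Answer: Rational(5137, 20) ≈ 256.85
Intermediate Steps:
R = -10 (R = Mul(5, Add(3, Mul(-5, 1))) = Mul(5, Add(3, -5)) = Mul(5, -2) = -10)
Function('c')(p) = Mul(Rational(1, 2), Pow(p, -1), Add(-7, p)) (Function('c')(p) = Mul(Add(-7, p), Pow(Mul(2, p), -1)) = Mul(Add(-7, p), Mul(Rational(1, 2), Pow(p, -1))) = Mul(Rational(1, 2), Pow(p, -1), Add(-7, p)))
Add(Function('c')(R), Mul(32, Function('D')(Function('K')(3), 5))) = Add(Mul(Rational(1, 2), Pow(-10, -1), Add(-7, -10)), Mul(32, Add(3, 5))) = Add(Mul(Rational(1, 2), Rational(-1, 10), -17), Mul(32, 8)) = Add(Rational(17, 20), 256) = Rational(5137, 20)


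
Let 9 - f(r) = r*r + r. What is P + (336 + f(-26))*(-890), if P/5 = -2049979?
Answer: -9978445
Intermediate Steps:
P = -10249895 (P = 5*(-2049979) = -10249895)
f(r) = 9 - r - r**2 (f(r) = 9 - (r*r + r) = 9 - (r**2 + r) = 9 - (r + r**2) = 9 + (-r - r**2) = 9 - r - r**2)
P + (336 + f(-26))*(-890) = -10249895 + (336 + (9 - 1*(-26) - 1*(-26)**2))*(-890) = -10249895 + (336 + (9 + 26 - 1*676))*(-890) = -10249895 + (336 + (9 + 26 - 676))*(-890) = -10249895 + (336 - 641)*(-890) = -10249895 - 305*(-890) = -10249895 + 271450 = -9978445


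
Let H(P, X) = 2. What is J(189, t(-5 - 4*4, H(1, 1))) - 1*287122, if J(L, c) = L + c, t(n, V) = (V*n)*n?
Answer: -286051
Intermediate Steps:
t(n, V) = V*n**2
J(189, t(-5 - 4*4, H(1, 1))) - 1*287122 = (189 + 2*(-5 - 4*4)**2) - 1*287122 = (189 + 2*(-5 - 16)**2) - 287122 = (189 + 2*(-21)**2) - 287122 = (189 + 2*441) - 287122 = (189 + 882) - 287122 = 1071 - 287122 = -286051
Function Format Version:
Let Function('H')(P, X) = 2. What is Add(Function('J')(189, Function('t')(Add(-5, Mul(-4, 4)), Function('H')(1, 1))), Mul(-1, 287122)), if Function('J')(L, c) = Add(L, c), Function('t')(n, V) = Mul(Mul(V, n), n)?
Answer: -286051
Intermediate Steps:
Function('t')(n, V) = Mul(V, Pow(n, 2))
Add(Function('J')(189, Function('t')(Add(-5, Mul(-4, 4)), Function('H')(1, 1))), Mul(-1, 287122)) = Add(Add(189, Mul(2, Pow(Add(-5, Mul(-4, 4)), 2))), Mul(-1, 287122)) = Add(Add(189, Mul(2, Pow(Add(-5, -16), 2))), -287122) = Add(Add(189, Mul(2, Pow(-21, 2))), -287122) = Add(Add(189, Mul(2, 441)), -287122) = Add(Add(189, 882), -287122) = Add(1071, -287122) = -286051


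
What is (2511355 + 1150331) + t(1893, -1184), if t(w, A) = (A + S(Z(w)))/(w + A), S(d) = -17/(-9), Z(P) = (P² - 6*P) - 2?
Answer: 23365207727/6381 ≈ 3.6617e+6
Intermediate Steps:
Z(P) = -2 + P² - 6*P
S(d) = 17/9 (S(d) = -17*(-⅑) = 17/9)
t(w, A) = (17/9 + A)/(A + w) (t(w, A) = (A + 17/9)/(w + A) = (17/9 + A)/(A + w))
(2511355 + 1150331) + t(1893, -1184) = (2511355 + 1150331) + (17/9 - 1184)/(-1184 + 1893) = 3661686 - 10639/9/709 = 3661686 + (1/709)*(-10639/9) = 3661686 - 10639/6381 = 23365207727/6381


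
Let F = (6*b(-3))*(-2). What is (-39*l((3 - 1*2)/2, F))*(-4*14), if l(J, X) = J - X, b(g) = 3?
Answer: 79716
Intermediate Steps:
F = -36 (F = (6*3)*(-2) = 18*(-2) = -36)
(-39*l((3 - 1*2)/2, F))*(-4*14) = (-39*((3 - 1*2)/2 - 1*(-36)))*(-4*14) = -39*((3 - 2)*(½) + 36)*(-56) = -39*(1*(½) + 36)*(-56) = -39*(½ + 36)*(-56) = -39*73/2*(-56) = -2847/2*(-56) = 79716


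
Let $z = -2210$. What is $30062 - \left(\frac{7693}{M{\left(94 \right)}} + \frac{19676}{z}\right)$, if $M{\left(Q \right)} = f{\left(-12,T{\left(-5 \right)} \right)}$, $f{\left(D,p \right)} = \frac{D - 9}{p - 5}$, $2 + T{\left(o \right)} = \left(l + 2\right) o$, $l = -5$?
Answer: $\frac{109400204}{3315} \approx 33002.0$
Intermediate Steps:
$T{\left(o \right)} = -2 - 3 o$ ($T{\left(o \right)} = -2 + \left(-5 + 2\right) o = -2 - 3 o$)
$f{\left(D,p \right)} = \frac{-9 + D}{-5 + p}$
$M{\left(Q \right)} = - \frac{21}{8}$ ($M{\left(Q \right)} = \frac{-9 - 12}{-5 - -13} = \frac{1}{-5 + \left(-2 + 15\right)} \left(-21\right) = \frac{1}{-5 + 13} \left(-21\right) = \frac{1}{8} \left(-21\right) = - \frac{21}{8}$)
$30062 - \left(\frac{7693}{M{\left(94 \right)}} + \frac{19676}{z}\right) = 30062 - \left(- \frac{9838}{1105} - \frac{8792}{3}\right) = 30062 - - \frac{9744674}{3315} = 30062 + \left(\frac{9838}{1105} + \frac{8792}{3}\right) = 30062 + \frac{9744674}{3315} = \frac{109400204}{3315}$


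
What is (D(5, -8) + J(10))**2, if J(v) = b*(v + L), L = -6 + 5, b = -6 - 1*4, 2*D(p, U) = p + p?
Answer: 7225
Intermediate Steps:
D(p, U) = p (D(p, U) = (p + p)/2 = (2*p)/2 = p)
b = -10 (b = -6 - 4 = -10)
L = -1
J(v) = 10 - 10*v (J(v) = -10*(v - 1) = -10*(-1 + v) = 10 - 10*v)
(D(5, -8) + J(10))**2 = (5 + (10 - 10*10))**2 = (5 + (10 - 100))**2 = (5 - 90)**2 = (-85)**2 = 7225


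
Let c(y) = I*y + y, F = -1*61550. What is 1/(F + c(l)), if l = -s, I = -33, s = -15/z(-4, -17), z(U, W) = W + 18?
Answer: -1/62030 ≈ -1.6121e-5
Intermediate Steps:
z(U, W) = 18 + W
s = -15 (s = -15/(18 - 17) = -15/1 = -15*1 = -15)
l = 15 (l = -1*(-15) = 15)
F = -61550
c(y) = -32*y (c(y) = -33*y + y = -32*y)
1/(F + c(l)) = 1/(-61550 - 32*15) = 1/(-61550 - 480) = 1/(-62030) = -1/62030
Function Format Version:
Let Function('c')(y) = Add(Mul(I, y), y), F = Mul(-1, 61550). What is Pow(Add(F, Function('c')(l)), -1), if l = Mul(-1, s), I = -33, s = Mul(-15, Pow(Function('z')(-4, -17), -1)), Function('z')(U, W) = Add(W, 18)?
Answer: Rational(-1, 62030) ≈ -1.6121e-5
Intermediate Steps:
Function('z')(U, W) = Add(18, W)
s = -15 (s = Mul(-15, Pow(Add(18, -17), -1)) = Mul(-15, Pow(1, -1)) = Mul(-15, 1) = -15)
l = 15 (l = Mul(-1, -15) = 15)
F = -61550
Function('c')(y) = Mul(-32, y) (Function('c')(y) = Add(Mul(-33, y), y) = Mul(-32, y))
Pow(Add(F, Function('c')(l)), -1) = Pow(Add(-61550, Mul(-32, 15)), -1) = Pow(Add(-61550, -480), -1) = Pow(-62030, -1) = Rational(-1, 62030)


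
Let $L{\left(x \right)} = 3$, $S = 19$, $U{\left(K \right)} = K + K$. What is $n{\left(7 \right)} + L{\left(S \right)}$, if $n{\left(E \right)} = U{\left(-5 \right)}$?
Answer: $-7$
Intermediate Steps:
$U{\left(K \right)} = 2 K$
$n{\left(E \right)} = -10$ ($n{\left(E \right)} = 2 \left(-5\right) = -10$)
$n{\left(7 \right)} + L{\left(S \right)} = -10 + 3 = -7$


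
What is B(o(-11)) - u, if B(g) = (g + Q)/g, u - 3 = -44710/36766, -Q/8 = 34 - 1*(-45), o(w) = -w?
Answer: -11776577/202213 ≈ -58.238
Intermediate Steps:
Q = -632 (Q = -8*(34 - 1*(-45)) = -8*(34 + 45) = -8*79 = -632)
u = 32794/18383 (u = 3 - 44710/36766 = 3 - 44710*1/36766 = 3 - 22355/18383 = 32794/18383 ≈ 1.7839)
B(g) = (-632 + g)/g (B(g) = (g - 632)/g = (-632 + g)/g)
B(o(-11)) - u = (-632 - 1*(-11))/((-1*(-11))) - 1*32794/18383 = (-632 + 11)/11 - 32794/18383 = (1/11)*(-621) - 32794/18383 = -621/11 - 32794/18383 = -11776577/202213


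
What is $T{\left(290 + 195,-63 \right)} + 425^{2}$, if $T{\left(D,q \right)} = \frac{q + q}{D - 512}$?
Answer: $\frac{541889}{3} \approx 1.8063 \cdot 10^{5}$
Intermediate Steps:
$T{\left(D,q \right)} = \frac{2 q}{-512 + D}$
$T{\left(290 + 195,-63 \right)} + 425^{2} = 2 \left(-63\right) \frac{1}{-512 + \left(290 + 195\right)} + 425^{2} = 2 \left(-63\right) \frac{1}{-512 + 485} + 180625 = 2 \left(-63\right) \frac{1}{-27} + 180625 = 2 \left(-63\right) \left(- \frac{1}{27}\right) + 180625 = \frac{14}{3} + 180625 = \frac{541889}{3}$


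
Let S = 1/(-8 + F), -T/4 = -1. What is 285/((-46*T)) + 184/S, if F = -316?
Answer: -10969629/184 ≈ -59618.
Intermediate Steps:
T = 4 (T = -4*(-1) = 4)
S = -1/324 (S = 1/(-8 - 316) = 1/(-324) = -1/324 ≈ -0.0030864)
285/((-46*T)) + 184/S = 285/((-46*4)) + 184/(-1/324) = 285/(-184) + 184*(-324) = 285*(-1/184) - 59616 = -285/184 - 59616 = -10969629/184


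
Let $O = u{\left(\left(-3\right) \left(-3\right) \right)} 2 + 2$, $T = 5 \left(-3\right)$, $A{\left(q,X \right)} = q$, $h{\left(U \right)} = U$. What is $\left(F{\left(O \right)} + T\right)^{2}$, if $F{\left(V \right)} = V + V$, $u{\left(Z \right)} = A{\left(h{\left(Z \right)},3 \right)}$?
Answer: $625$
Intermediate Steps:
$u{\left(Z \right)} = Z$
$T = -15$
$O = 20$ ($O = \left(-3\right) \left(-3\right) 2 + 2 = 9 \cdot 2 + 2 = 18 + 2 = 20$)
$F{\left(V \right)} = 2 V$
$\left(F{\left(O \right)} + T\right)^{2} = \left(2 \cdot 20 - 15\right)^{2} = \left(40 - 15\right)^{2} = 25^{2} = 625$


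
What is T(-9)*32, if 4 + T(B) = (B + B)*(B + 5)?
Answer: 2176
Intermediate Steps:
T(B) = -4 + 2*B*(5 + B) (T(B) = -4 + (B + B)*(B + 5) = -4 + (2*B)*(5 + B) = -4 + 2*B*(5 + B))
T(-9)*32 = (-4 + 2*(-9)**2 + 10*(-9))*32 = (-4 + 2*81 - 90)*32 = (-4 + 162 - 90)*32 = 68*32 = 2176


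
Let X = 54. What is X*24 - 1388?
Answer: -92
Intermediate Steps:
X*24 - 1388 = 54*24 - 1388 = 1296 - 1388 = -92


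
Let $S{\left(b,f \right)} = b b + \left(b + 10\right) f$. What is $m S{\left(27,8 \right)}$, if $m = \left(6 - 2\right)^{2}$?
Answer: $16400$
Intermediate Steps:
$S{\left(b,f \right)} = b^{2} + f \left(10 + b\right)$ ($S{\left(b,f \right)} = b^{2} + \left(10 + b\right) f = b^{2} + f \left(10 + b\right)$)
$m = 16$ ($m = 4^{2} = 16$)
$m S{\left(27,8 \right)} = 16 \left(27^{2} + 10 \cdot 8 + 27 \cdot 8\right) = 16 \left(729 + 80 + 216\right) = 16 \cdot 1025 = 16400$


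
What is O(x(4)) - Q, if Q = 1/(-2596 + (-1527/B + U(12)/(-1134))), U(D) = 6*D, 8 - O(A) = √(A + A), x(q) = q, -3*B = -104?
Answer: 138390640/17298011 - 2*√2 ≈ 5.1720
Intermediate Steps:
B = 104/3 (B = -⅓*(-104) = 104/3 ≈ 34.667)
O(A) = 8 - √2*√A (O(A) = 8 - √(A + A) = 8 - √(2*A) = 8 - √2*√A)
Q = -6552/17298011 (Q = 1/(-2596 + (-1527/104/3 + (6*12)/(-1134))) = 1/(-2596 + (-1527*3/104 + 72*(-1/1134))) = 1/(-2596 + (-4581/104 - 4/63)) = 1/(-2596 - 289019/6552) = 1/(-17298011/6552) = -6552/17298011 ≈ -0.00037877)
O(x(4)) - Q = (8 - √2*√4) - 1*(-6552/17298011) = (8 - 1*√2*2) + 6552/17298011 = (8 - 2*√2) + 6552/17298011 = 138390640/17298011 - 2*√2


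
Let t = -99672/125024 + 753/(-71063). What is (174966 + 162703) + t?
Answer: 375005029971515/1110572564 ≈ 3.3767e+5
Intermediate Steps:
t = -897141801/1110572564 (t = -99672*1/125024 + 753*(-1/71063) = -12459/15628 - 753/71063 = -897141801/1110572564 ≈ -0.80782)
(174966 + 162703) + t = (174966 + 162703) - 897141801/1110572564 = 337669 - 897141801/1110572564 = 375005029971515/1110572564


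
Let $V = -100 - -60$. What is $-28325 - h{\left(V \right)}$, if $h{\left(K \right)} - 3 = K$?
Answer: $-28288$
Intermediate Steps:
$V = -40$ ($V = -100 + 60 = -40$)
$h{\left(K \right)} = 3 + K$
$-28325 - h{\left(V \right)} = -28325 - \left(3 - 40\right) = -28325 - -37 = -28325 + 37 = -28288$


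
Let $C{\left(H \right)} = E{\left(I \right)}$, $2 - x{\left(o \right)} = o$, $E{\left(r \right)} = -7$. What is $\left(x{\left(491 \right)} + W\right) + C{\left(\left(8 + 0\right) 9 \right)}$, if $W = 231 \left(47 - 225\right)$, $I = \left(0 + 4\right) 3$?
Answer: $-41614$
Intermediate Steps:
$I = 12$ ($I = 4 \cdot 3 = 12$)
$x{\left(o \right)} = 2 - o$
$C{\left(H \right)} = -7$
$W = -41118$ ($W = 231 \left(-178\right) = -41118$)
$\left(x{\left(491 \right)} + W\right) + C{\left(\left(8 + 0\right) 9 \right)} = \left(\left(2 - 491\right) - 41118\right) - 7 = \left(-489 - 41118\right) - 7 = -41607 - 7 = -41614$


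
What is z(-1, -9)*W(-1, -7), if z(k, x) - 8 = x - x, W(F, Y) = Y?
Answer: -56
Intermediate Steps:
z(k, x) = 8 (z(k, x) = 8 + (x - x) = 8 + 0 = 8)
z(-1, -9)*W(-1, -7) = 8*(-7) = -56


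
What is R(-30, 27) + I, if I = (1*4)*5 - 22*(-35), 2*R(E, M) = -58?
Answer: 761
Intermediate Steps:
R(E, M) = -29 (R(E, M) = (½)*(-58) = -29)
I = 790 (I = 4*5 + 770 = 20 + 770 = 790)
R(-30, 27) + I = -29 + 790 = 761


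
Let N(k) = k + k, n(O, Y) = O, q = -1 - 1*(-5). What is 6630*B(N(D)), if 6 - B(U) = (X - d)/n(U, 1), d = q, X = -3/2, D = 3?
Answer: 91715/2 ≈ 45858.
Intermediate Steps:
q = 4 (q = -1 + 5 = 4)
X = -3/2 (X = -3*1/2 = -3/2 ≈ -1.5000)
N(k) = 2*k
d = 4
B(U) = 6 + 11/(2*U) (B(U) = 6 - (-3/2 - 1*4)/U = 6 - (-3/2 - 4)/U = 6 - (-11)/(2*U) = 6 + 11/(2*U))
6630*B(N(D)) = 6630*(6 + 11/(2*((2*3)))) = 6630*(6 + (11/2)/6) = 6630*(6 + (11/2)*(1/6)) = 6630*(6 + 11/12) = 6630*(83/12) = 91715/2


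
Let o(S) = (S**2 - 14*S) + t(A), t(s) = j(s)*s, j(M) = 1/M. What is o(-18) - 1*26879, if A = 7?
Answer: -26302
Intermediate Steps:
t(s) = 1 (t(s) = s/s = 1)
o(S) = 1 + S**2 - 14*S (o(S) = (S**2 - 14*S) + 1 = 1 + S**2 - 14*S)
o(-18) - 1*26879 = (1 + (-18)**2 - 14*(-18)) - 1*26879 = (1 + 324 + 252) - 26879 = 577 - 26879 = -26302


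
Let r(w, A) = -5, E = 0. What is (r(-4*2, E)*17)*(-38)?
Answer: 3230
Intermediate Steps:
(r(-4*2, E)*17)*(-38) = -5*17*(-38) = -85*(-38) = 3230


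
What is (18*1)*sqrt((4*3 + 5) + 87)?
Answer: 36*sqrt(26) ≈ 183.56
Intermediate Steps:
(18*1)*sqrt((4*3 + 5) + 87) = 18*sqrt((12 + 5) + 87) = 18*sqrt(17 + 87) = 18*sqrt(104) = 18*(2*sqrt(26)) = 36*sqrt(26)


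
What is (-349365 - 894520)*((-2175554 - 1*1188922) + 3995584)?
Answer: -785025774580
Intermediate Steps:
(-349365 - 894520)*((-2175554 - 1*1188922) + 3995584) = -1243885*((-2175554 - 1188922) + 3995584) = -1243885*(-3364476 + 3995584) = -1243885*631108 = -785025774580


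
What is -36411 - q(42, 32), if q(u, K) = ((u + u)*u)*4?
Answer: -50523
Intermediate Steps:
q(u, K) = 8*u² (q(u, K) = ((2*u)*u)*4 = (2*u²)*4 = 8*u²)
-36411 - q(42, 32) = -36411 - 8*42² = -36411 - 8*1764 = -36411 - 1*14112 = -36411 - 14112 = -50523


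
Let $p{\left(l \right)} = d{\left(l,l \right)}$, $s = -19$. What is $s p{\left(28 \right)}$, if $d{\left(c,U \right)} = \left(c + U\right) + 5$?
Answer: $-1159$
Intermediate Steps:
$d{\left(c,U \right)} = 5 + U + c$ ($d{\left(c,U \right)} = \left(U + c\right) + 5 = 5 + U + c$)
$p{\left(l \right)} = 5 + 2 l$ ($p{\left(l \right)} = 5 + l + l = 5 + 2 l$)
$s p{\left(28 \right)} = - 19 \left(5 + 2 \cdot 28\right) = - 19 \left(5 + 56\right) = \left(-19\right) 61 = -1159$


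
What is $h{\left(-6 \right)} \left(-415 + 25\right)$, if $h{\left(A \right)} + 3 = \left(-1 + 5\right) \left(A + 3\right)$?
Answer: $5850$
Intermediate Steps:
$h{\left(A \right)} = 9 + 4 A$ ($h{\left(A \right)} = -3 + \left(-1 + 5\right) \left(A + 3\right) = -3 + 4 \left(3 + A\right) = -3 + \left(12 + 4 A\right) = 9 + 4 A$)
$h{\left(-6 \right)} \left(-415 + 25\right) = \left(9 + 4 \left(-6\right)\right) \left(-415 + 25\right) = \left(9 - 24\right) \left(-390\right) = \left(-15\right) \left(-390\right) = 5850$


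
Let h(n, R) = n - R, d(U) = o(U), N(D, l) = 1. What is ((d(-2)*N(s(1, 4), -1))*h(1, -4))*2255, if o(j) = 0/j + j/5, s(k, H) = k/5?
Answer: -4510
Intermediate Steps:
s(k, H) = k/5 (s(k, H) = k*(⅕) = k/5)
o(j) = j/5 (o(j) = 0 + j*(⅕) = 0 + j/5 = j/5)
d(U) = U/5
((d(-2)*N(s(1, 4), -1))*h(1, -4))*2255 = ((((⅕)*(-2))*1)*(1 - 1*(-4)))*2255 = ((-⅖*1)*(1 + 4))*2255 = -⅖*5*2255 = -2*2255 = -4510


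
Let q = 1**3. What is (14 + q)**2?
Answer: 225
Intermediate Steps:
q = 1
(14 + q)**2 = (14 + 1)**2 = 15**2 = 225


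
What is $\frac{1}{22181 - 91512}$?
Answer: $- \frac{1}{69331} \approx -1.4424 \cdot 10^{-5}$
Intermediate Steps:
$\frac{1}{22181 - 91512} = \frac{1}{-69331} = - \frac{1}{69331}$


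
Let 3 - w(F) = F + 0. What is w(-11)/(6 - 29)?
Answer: -14/23 ≈ -0.60870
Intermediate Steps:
w(F) = 3 - F (w(F) = 3 - (F + 0) = 3 - F)
w(-11)/(6 - 29) = (3 - 1*(-11))/(6 - 29) = (3 + 11)/(-23) = -1/23*14 = -14/23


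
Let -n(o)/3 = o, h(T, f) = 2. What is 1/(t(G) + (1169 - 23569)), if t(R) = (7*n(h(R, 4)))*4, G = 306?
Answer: -1/22568 ≈ -4.4311e-5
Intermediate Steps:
n(o) = -3*o
t(R) = -168 (t(R) = (7*(-3*2))*4 = (7*(-6))*4 = -42*4 = -168)
1/(t(G) + (1169 - 23569)) = 1/(-168 + (1169 - 23569)) = 1/(-168 - 22400) = 1/(-22568) = -1/22568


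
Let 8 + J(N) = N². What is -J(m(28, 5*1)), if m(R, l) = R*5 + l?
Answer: -21017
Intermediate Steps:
m(R, l) = l + 5*R (m(R, l) = 5*R + l = l + 5*R)
J(N) = -8 + N²
-J(m(28, 5*1)) = -(-8 + (5*1 + 5*28)²) = -(-8 + (5 + 140)²) = -(-8 + 145²) = -(-8 + 21025) = -1*21017 = -21017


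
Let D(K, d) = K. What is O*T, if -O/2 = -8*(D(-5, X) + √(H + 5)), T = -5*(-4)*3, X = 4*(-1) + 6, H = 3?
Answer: -4800 + 1920*√2 ≈ -2084.7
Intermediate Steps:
X = 2 (X = -4 + 6 = 2)
T = 60 (T = 20*3 = 60)
O = -80 + 32*√2 (O = -(-16)*(-5 + √(3 + 5)) = -(-16)*(-5 + √8) = -(-16)*(-5 + 2*√2) = -2*(40 - 16*√2) = -80 + 32*√2 ≈ -34.745)
O*T = (-80 + 32*√2)*60 = -4800 + 1920*√2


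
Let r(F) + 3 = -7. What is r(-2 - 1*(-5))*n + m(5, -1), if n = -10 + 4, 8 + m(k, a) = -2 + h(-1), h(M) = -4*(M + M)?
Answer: 58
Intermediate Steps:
h(M) = -8*M
r(F) = -10 (r(F) = -3 - 7 = -10)
m(k, a) = -2 (m(k, a) = -8 + (-2 - 8*(-1)) = -8 + (-2 + 8) = -8 + 6 = -2)
n = -6
r(-2 - 1*(-5))*n + m(5, -1) = -10*(-6) - 2 = 60 - 2 = 58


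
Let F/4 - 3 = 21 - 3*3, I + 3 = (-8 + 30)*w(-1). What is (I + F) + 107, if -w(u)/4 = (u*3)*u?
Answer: -100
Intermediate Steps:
w(u) = -12*u**2 (w(u) = -4*u*3*u = -4*3*u*u = -12*u**2)
I = -267 (I = -3 + (-8 + 30)*(-12*(-1)**2) = -3 + 22*(-12*1) = -3 + 22*(-12) = -3 - 264 = -267)
F = 60 (F = 12 + 4*(21 - 3*3) = 12 + 4*(21 - 9) = 12 + 4*12 = 12 + 48 = 60)
(I + F) + 107 = (-267 + 60) + 107 = -207 + 107 = -100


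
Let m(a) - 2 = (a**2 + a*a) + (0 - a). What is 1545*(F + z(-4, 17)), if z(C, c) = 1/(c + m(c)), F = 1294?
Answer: 231910989/116 ≈ 1.9992e+6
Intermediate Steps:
m(a) = 2 - a + 2*a**2 (m(a) = 2 + ((a**2 + a*a) + (0 - a)) = 2 + ((a**2 + a**2) - a) = 2 + (2*a**2 - a) = 2 + (-a + 2*a**2) = 2 - a + 2*a**2)
z(C, c) = 1/(2 + 2*c**2) (z(C, c) = 1/(c + (2 - c + 2*c**2)) = 1/(2 + 2*c**2))
1545*(F + z(-4, 17)) = 1545*(1294 + 1/(2*(1 + 17**2))) = 1545*(1294 + 1/(2*(1 + 289))) = 1545*(1294 + (1/2)/290) = 1545*(1294 + (1/2)*(1/290)) = 1545*(1294 + 1/580) = 1545*(750521/580) = 231910989/116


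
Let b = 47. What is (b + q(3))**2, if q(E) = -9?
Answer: 1444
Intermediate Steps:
(b + q(3))**2 = (47 - 9)**2 = 38**2 = 1444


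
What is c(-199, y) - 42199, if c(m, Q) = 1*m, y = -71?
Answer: -42398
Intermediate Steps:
c(m, Q) = m
c(-199, y) - 42199 = -199 - 42199 = -42398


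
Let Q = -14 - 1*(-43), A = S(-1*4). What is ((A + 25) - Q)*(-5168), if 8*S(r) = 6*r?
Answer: 36176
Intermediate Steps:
S(r) = 3*r/4 (S(r) = (6*r)/8 = 3*r/4)
A = -3 (A = 3*(-1*4)/4 = (3/4)*(-4) = -3)
Q = 29 (Q = -14 + 43 = 29)
((A + 25) - Q)*(-5168) = ((-3 + 25) - 1*29)*(-5168) = (22 - 29)*(-5168) = -7*(-5168) = 36176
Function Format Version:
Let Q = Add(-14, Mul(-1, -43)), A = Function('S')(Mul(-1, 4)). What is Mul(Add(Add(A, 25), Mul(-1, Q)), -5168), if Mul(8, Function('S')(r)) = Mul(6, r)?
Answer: 36176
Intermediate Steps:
Function('S')(r) = Mul(Rational(3, 4), r) (Function('S')(r) = Mul(Rational(1, 8), Mul(6, r)) = Mul(Rational(3, 4), r))
A = -3 (A = Mul(Rational(3, 4), Mul(-1, 4)) = Mul(Rational(3, 4), -4) = -3)
Q = 29 (Q = Add(-14, 43) = 29)
Mul(Add(Add(A, 25), Mul(-1, Q)), -5168) = Mul(Add(Add(-3, 25), Mul(-1, 29)), -5168) = Mul(Add(22, -29), -5168) = Mul(-7, -5168) = 36176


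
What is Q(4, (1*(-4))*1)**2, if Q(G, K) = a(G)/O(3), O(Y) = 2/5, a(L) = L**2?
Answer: 1600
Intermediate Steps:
O(Y) = 2/5 (O(Y) = 2*(1/5) = 2/5)
Q(G, K) = 5*G**2/2 (Q(G, K) = G**2/(2/5) = G**2*(5/2) = 5*G**2/2)
Q(4, (1*(-4))*1)**2 = ((5/2)*4**2)**2 = ((5/2)*16)**2 = 40**2 = 1600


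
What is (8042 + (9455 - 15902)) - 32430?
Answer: -30835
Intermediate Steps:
(8042 + (9455 - 15902)) - 32430 = (8042 - 6447) - 32430 = 1595 - 32430 = -30835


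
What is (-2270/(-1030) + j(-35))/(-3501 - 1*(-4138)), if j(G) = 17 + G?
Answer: -1627/65611 ≈ -0.024798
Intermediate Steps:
(-2270/(-1030) + j(-35))/(-3501 - 1*(-4138)) = (-2270/(-1030) + (17 - 35))/(-3501 - 1*(-4138)) = (-2270*(-1/1030) - 18)/(-3501 + 4138) = (227/103 - 18)/637 = -1627/103*1/637 = -1627/65611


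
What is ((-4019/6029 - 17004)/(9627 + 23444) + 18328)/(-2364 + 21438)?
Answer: 3654226840217/3803070615366 ≈ 0.96086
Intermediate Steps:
((-4019/6029 - 17004)/(9627 + 23444) + 18328)/(-2364 + 21438) = ((-4019*1/6029 - 17004)/33071 + 18328)/19074 = ((-4019/6029 - 17004)*(1/33071) + 18328)*(1/19074) = (-102521135/6029*1/33071 + 18328)*(1/19074) = (-102521135/199385059 + 18328)*(1/19074) = (3654226840217/199385059)*(1/19074) = 3654226840217/3803070615366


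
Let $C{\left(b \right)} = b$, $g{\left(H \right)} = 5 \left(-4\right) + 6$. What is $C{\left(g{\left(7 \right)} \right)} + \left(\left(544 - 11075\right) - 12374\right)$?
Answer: $-22919$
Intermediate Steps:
$g{\left(H \right)} = -14$ ($g{\left(H \right)} = -20 + 6 = -14$)
$C{\left(g{\left(7 \right)} \right)} + \left(\left(544 - 11075\right) - 12374\right) = -14 + \left(\left(544 - 11075\right) - 12374\right) = -14 - 22905 = -22919$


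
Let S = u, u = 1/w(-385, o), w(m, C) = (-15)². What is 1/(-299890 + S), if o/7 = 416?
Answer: -225/67475249 ≈ -3.3346e-6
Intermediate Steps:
o = 2912 (o = 7*416 = 2912)
w(m, C) = 225
u = 1/225 ≈ 0.0044444
S = 1/225 ≈ 0.0044444
1/(-299890 + S) = 1/(-299890 + 1/225) = 1/(-67475249/225) = -225/67475249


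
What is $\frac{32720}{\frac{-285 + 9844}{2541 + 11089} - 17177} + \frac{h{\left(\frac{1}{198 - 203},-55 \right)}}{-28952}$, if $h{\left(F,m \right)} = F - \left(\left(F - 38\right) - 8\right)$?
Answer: $- \frac{6461298431473}{3389019078676} \approx -1.9065$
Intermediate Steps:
$h{\left(F,m \right)} = 46$ ($h{\left(F,m \right)} = F - \left(\left(-38 + F\right) - 8\right) = F - \left(-46 + F\right) = 46$)
$\frac{32720}{\frac{-285 + 9844}{2541 + 11089} - 17177} + \frac{h{\left(\frac{1}{198 - 203},-55 \right)}}{-28952} = \frac{32720}{\frac{-285 + 9844}{2541 + 11089} - 17177} + \frac{46}{-28952} = \frac{32720}{\frac{9559}{13630} - 17177} + 46 \left(- \frac{1}{28952}\right) = \frac{32720}{9559 \cdot \frac{1}{13630} - 17177} - \frac{23}{14476} = \frac{32720}{\frac{9559}{13630} - 17177} - \frac{23}{14476} = \frac{32720}{- \frac{234112951}{13630}} - \frac{23}{14476} = 32720 \left(- \frac{13630}{234112951}\right) - \frac{23}{14476} = - \frac{445973600}{234112951} - \frac{23}{14476} = - \frac{6461298431473}{3389019078676}$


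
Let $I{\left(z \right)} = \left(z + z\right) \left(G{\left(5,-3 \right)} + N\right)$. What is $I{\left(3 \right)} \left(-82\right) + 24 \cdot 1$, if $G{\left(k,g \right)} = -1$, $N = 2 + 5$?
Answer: $-2928$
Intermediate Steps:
$N = 7$
$I{\left(z \right)} = 12 z$ ($I{\left(z \right)} = \left(z + z\right) \left(-1 + 7\right) = 2 z 6 = 12 z$)
$I{\left(3 \right)} \left(-82\right) + 24 \cdot 1 = 12 \cdot 3 \left(-82\right) + 24 \cdot 1 = 36 \left(-82\right) + 24 = -2952 + 24 = -2928$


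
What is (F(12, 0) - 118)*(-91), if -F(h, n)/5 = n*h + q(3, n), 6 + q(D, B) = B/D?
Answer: 8008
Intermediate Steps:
q(D, B) = -6 + B/D
F(h, n) = 30 - 5*n/3 - 5*h*n (F(h, n) = -5*(n*h + (-6 + n/3)) = -5*(h*n + (-6 + n*(⅓))) = -5*(h*n + (-6 + n/3)) = -5*(-6 + n/3 + h*n) = 30 - 5*n/3 - 5*h*n)
(F(12, 0) - 118)*(-91) = ((30 - 5/3*0 - 5*12*0) - 118)*(-91) = ((30 + 0 + 0) - 118)*(-91) = (30 - 118)*(-91) = -88*(-91) = 8008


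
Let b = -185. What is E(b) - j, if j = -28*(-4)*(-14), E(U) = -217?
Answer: 1351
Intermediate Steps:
j = -1568 (j = 112*(-14) = -1568)
E(b) - j = -217 - 1*(-1568) = -217 + 1568 = 1351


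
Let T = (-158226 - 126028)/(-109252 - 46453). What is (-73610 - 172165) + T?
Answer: -38268112121/155705 ≈ -2.4577e+5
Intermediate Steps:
T = 284254/155705 (T = -284254/(-155705) = -284254*(-1/155705) = 284254/155705 ≈ 1.8256)
(-73610 - 172165) + T = (-73610 - 172165) + 284254/155705 = -245775 + 284254/155705 = -38268112121/155705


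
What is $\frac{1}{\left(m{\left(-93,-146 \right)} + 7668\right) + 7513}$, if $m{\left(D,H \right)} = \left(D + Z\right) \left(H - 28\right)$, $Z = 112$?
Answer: $\frac{1}{11875} \approx 8.4211 \cdot 10^{-5}$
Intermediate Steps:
$m{\left(D,H \right)} = \left(-28 + H\right) \left(112 + D\right)$ ($m{\left(D,H \right)} = \left(D + 112\right) \left(H - 28\right) = \left(112 + D\right) \left(-28 + H\right) = \left(-28 + H\right) \left(112 + D\right)$)
$\frac{1}{\left(m{\left(-93,-146 \right)} + 7668\right) + 7513} = \frac{1}{\left(\left(-3136 - -2604 + 112 \left(-146\right) - -13578\right) + 7668\right) + 7513} = \frac{1}{\left(\left(-3136 + 2604 - 16352 + 13578\right) + 7668\right) + 7513} = \frac{1}{\left(-3306 + 7668\right) + 7513} = \frac{1}{4362 + 7513} = \frac{1}{11875}$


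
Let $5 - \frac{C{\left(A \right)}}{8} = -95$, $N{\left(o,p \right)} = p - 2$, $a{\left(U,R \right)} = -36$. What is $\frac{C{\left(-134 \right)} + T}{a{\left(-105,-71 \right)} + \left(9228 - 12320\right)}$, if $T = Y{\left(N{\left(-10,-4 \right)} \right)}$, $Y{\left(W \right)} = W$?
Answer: $- \frac{397}{1564} \approx -0.25384$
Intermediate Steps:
$N{\left(o,p \right)} = -2 + p$ ($N{\left(o,p \right)} = p - 2 = -2 + p$)
$C{\left(A \right)} = 800$ ($C{\left(A \right)} = 40 - -760 = 40 + 760 = 800$)
$T = -6$ ($T = -2 - 4 = -6$)
$\frac{C{\left(-134 \right)} + T}{a{\left(-105,-71 \right)} + \left(9228 - 12320\right)} = \frac{800 - 6}{-36 + \left(9228 - 12320\right)} = \frac{794}{-36 - 3092} = \frac{794}{-3128} = 794 \left(- \frac{1}{3128}\right) = - \frac{397}{1564}$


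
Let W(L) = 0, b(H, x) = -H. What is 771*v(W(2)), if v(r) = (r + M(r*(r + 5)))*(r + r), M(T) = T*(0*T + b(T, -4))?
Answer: 0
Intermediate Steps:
M(T) = -T² (M(T) = T*(0*T - T) = T*(0 - T) = T*(-T) = -T²)
v(r) = 2*r*(r - r²*(5 + r)²) (v(r) = (r - (r*(r + 5))²)*(r + r) = (r - (r*(5 + r))²)*(2*r) = (r - r²*(5 + r)²)*(2*r) = 2*r*(r - r²*(5 + r)²))
771*v(W(2)) = 771*(0²*(2 - 2*0*(5 + 0)²)) = 771*(0*(2 - 2*0*5²)) = 771*(0*(2 - 2*0*25)) = 771*(0*(2 + 0)) = 771*(0*2) = 771*0 = 0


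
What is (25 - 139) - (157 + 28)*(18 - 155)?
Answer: 25231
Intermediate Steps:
(25 - 139) - (157 + 28)*(18 - 155) = -114 - 185*(-137) = -114 - 1*(-25345) = -114 + 25345 = 25231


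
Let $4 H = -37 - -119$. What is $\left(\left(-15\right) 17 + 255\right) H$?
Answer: $0$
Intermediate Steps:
$H = \frac{41}{2}$ ($H = \frac{-37 - -119}{4} = \frac{-37 + 119}{4} = \frac{1}{4} \cdot 82 = \frac{41}{2} \approx 20.5$)
$\left(\left(-15\right) 17 + 255\right) H = \left(\left(-15\right) 17 + 255\right) \frac{41}{2} = \left(-255 + 255\right) \frac{41}{2} = 0 \cdot \frac{41}{2} = 0$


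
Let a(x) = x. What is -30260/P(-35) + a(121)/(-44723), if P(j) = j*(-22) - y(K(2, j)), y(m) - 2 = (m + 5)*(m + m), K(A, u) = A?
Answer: -67670376/1654751 ≈ -40.895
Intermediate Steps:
y(m) = 2 + 2*m*(5 + m) (y(m) = 2 + (m + 5)*(m + m) = 2 + (5 + m)*(2*m) = 2 + 2*m*(5 + m))
P(j) = -30 - 22*j (P(j) = j*(-22) - (2 + 2*2² + 10*2) = -22*j - (2 + 2*4 + 20) = -22*j - (2 + 8 + 20) = -22*j - 1*30 = -22*j - 30 = -30 - 22*j)
-30260/P(-35) + a(121)/(-44723) = -30260/(-30 - 22*(-35)) + 121/(-44723) = -30260/(-30 + 770) + 121*(-1/44723) = -30260/740 - 121/44723 = -30260*1/740 - 121/44723 = -1513/37 - 121/44723 = -67670376/1654751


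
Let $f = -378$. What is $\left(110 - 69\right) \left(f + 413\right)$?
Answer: $1435$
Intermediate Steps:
$\left(110 - 69\right) \left(f + 413\right) = \left(110 - 69\right) \left(-378 + 413\right) = 41 \cdot 35 = 1435$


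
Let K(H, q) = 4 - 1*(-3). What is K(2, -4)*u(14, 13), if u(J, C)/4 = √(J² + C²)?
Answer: 28*√365 ≈ 534.94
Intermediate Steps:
u(J, C) = 4*√(C² + J²) (u(J, C) = 4*√(J² + C²) = 4*√(C² + J²))
K(H, q) = 7 (K(H, q) = 4 + 3 = 7)
K(2, -4)*u(14, 13) = 7*(4*√(13² + 14²)) = 7*(4*√(169 + 196)) = 7*(4*√365) = 28*√365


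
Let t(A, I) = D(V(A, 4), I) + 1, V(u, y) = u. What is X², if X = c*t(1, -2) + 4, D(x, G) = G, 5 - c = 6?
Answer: 25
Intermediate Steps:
c = -1 (c = 5 - 1*6 = 5 - 6 = -1)
t(A, I) = 1 + I (t(A, I) = I + 1 = 1 + I)
X = 5 (X = -(1 - 2) + 4 = -1*(-1) + 4 = 1 + 4 = 5)
X² = 5² = 25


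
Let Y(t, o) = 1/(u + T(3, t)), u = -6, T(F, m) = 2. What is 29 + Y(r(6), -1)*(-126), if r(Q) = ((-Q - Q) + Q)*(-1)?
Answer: 121/2 ≈ 60.500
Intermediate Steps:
r(Q) = Q (r(Q) = (-2*Q + Q)*(-1) = -Q*(-1) = Q)
Y(t, o) = -¼ (Y(t, o) = 1/(-6 + 2) = 1/(-4) = -¼)
29 + Y(r(6), -1)*(-126) = 29 - ¼*(-126) = 29 + 63/2 = 121/2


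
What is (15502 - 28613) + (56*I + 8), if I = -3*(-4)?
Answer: -12431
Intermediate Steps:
I = 12
(15502 - 28613) + (56*I + 8) = (15502 - 28613) + (56*12 + 8) = -13111 + (672 + 8) = -13111 + 680 = -12431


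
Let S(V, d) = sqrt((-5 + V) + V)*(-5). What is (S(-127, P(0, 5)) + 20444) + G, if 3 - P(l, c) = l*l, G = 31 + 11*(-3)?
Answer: 20442 - 5*I*sqrt(259) ≈ 20442.0 - 80.467*I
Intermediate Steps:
G = -2 (G = 31 - 33 = -2)
P(l, c) = 3 - l**2 (P(l, c) = 3 - l*l = 3 - l**2)
S(V, d) = -5*sqrt(-5 + 2*V) (S(V, d) = sqrt(-5 + 2*V)*(-5) = -5*sqrt(-5 + 2*V))
(S(-127, P(0, 5)) + 20444) + G = (-5*sqrt(-5 + 2*(-127)) + 20444) - 2 = (-5*sqrt(-5 - 254) + 20444) - 2 = (-5*I*sqrt(259) + 20444) - 2 = (20444 - 5*I*sqrt(259)) - 2 = 20442 - 5*I*sqrt(259)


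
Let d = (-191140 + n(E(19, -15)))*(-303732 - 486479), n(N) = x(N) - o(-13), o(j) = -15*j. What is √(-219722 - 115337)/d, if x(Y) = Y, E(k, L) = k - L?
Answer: I*√335059/151168154511 ≈ 3.8291e-9*I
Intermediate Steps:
n(N) = -195 + N (n(N) = N - (-15)*(-13) = N - 1*195 = N - 195 = -195 + N)
d = 151168154511 (d = (-191140 + (-195 + (19 - 1*(-15))))*(-303732 - 486479) = (-191140 + (-195 + (19 + 15)))*(-790211) = (-191140 + (-195 + 34))*(-790211) = (-191140 - 161)*(-790211) = -191301*(-790211) = 151168154511)
√(-219722 - 115337)/d = √(-219722 - 115337)/151168154511 = √(-335059)*(1/151168154511) = (I*√335059)*(1/151168154511) = I*√335059/151168154511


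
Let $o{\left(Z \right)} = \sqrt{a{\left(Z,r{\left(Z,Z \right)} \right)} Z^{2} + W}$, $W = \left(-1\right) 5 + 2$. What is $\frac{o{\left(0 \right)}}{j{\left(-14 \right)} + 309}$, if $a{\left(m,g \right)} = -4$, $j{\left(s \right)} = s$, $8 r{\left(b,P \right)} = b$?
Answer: $\frac{i \sqrt{3}}{295} \approx 0.0058714 i$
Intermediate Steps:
$r{\left(b,P \right)} = \frac{b}{8}$
$W = -3$ ($W = -5 + 2 = -3$)
$o{\left(Z \right)} = \sqrt{-3 - 4 Z^{2}}$ ($o{\left(Z \right)} = \sqrt{- 4 Z^{2} - 3} = \sqrt{-3 - 4 Z^{2}}$)
$\frac{o{\left(0 \right)}}{j{\left(-14 \right)} + 309} = \frac{\sqrt{-3 - 4 \cdot 0^{2}}}{-14 + 309} = \frac{\sqrt{-3 - 0}}{295} = \sqrt{-3 + 0} \cdot \frac{1}{295} = \sqrt{-3} \cdot \frac{1}{295} = i \sqrt{3} \cdot \frac{1}{295} = \frac{i \sqrt{3}}{295}$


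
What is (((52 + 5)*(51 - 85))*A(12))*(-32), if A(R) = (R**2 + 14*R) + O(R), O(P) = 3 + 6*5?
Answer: 21395520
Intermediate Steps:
O(P) = 33 (O(P) = 3 + 30 = 33)
A(R) = 33 + R**2 + 14*R (A(R) = (R**2 + 14*R) + 33 = 33 + R**2 + 14*R)
(((52 + 5)*(51 - 85))*A(12))*(-32) = (((52 + 5)*(51 - 85))*(33 + 12**2 + 14*12))*(-32) = ((57*(-34))*(33 + 144 + 168))*(-32) = -1938*345*(-32) = -668610*(-32) = 21395520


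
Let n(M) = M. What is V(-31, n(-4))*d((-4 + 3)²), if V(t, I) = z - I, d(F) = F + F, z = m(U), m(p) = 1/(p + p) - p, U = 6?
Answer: -23/6 ≈ -3.8333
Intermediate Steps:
m(p) = 1/(2*p) - p
z = -71/12 (z = (½)/6 - 1*6 = (½)*(⅙) - 6 = 1/12 - 6 = -71/12 ≈ -5.9167)
d(F) = 2*F
V(t, I) = -71/12 - I
V(-31, n(-4))*d((-4 + 3)²) = (-71/12 - 1*(-4))*(2*(-4 + 3)²) = (-71/12 + 4)*(2*(-1)²) = -23/6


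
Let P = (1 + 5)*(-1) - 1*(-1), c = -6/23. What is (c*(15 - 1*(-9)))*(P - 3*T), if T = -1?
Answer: 288/23 ≈ 12.522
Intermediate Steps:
c = -6/23 (c = -6*1/23 = -6/23 ≈ -0.26087)
P = -5 (P = 6*(-1) + 1 = -6 + 1 = -5)
(c*(15 - 1*(-9)))*(P - 3*T) = (-6*(15 - 1*(-9))/23)*(-5 - 3*(-1)) = (-6*(15 + 9)/23)*(-5 + 3) = -6/23*24*(-2) = -144/23*(-2) = 288/23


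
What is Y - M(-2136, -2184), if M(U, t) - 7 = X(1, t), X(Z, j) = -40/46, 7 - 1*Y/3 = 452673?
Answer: -31234095/23 ≈ -1.3580e+6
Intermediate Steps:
Y = -1357998 (Y = 21 - 3*452673 = 21 - 1358019 = -1357998)
X(Z, j) = -20/23 (X(Z, j) = -40*1/46 = -20/23)
M(U, t) = 141/23 (M(U, t) = 7 - 20/23 = 141/23)
Y - M(-2136, -2184) = -1357998 - 1*141/23 = -1357998 - 141/23 = -31234095/23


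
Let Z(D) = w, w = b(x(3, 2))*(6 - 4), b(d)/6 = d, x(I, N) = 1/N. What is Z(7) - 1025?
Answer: -1019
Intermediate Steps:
b(d) = 6*d
w = 6 (w = (6/2)*(6 - 4) = (6*(½))*2 = 3*2 = 6)
Z(D) = 6
Z(7) - 1025 = 6 - 1025 = -1019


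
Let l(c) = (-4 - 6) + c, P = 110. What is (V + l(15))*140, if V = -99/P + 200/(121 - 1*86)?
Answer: 1374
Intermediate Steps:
l(c) = -10 + c
V = 337/70 (V = -99/110 + 200/(121 - 1*86) = -99*1/110 + 200/(121 - 86) = -9/10 + 200/35 = -9/10 + 200*(1/35) = -9/10 + 40/7 = 337/70 ≈ 4.8143)
(V + l(15))*140 = (337/70 + (-10 + 15))*140 = (337/70 + 5)*140 = (687/70)*140 = 1374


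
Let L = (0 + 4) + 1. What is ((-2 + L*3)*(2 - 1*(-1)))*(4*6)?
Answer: 936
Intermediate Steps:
L = 5 (L = 4 + 1 = 5)
((-2 + L*3)*(2 - 1*(-1)))*(4*6) = ((-2 + 5*3)*(2 - 1*(-1)))*(4*6) = ((-2 + 15)*(2 + 1))*24 = (13*3)*24 = 39*24 = 936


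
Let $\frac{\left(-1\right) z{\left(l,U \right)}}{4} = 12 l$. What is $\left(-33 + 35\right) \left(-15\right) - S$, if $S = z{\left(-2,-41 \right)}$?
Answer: $-126$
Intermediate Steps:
$z{\left(l,U \right)} = - 48 l$ ($z{\left(l,U \right)} = - 4 \cdot 12 l = - 48 l$)
$S = 96$ ($S = \left(-48\right) \left(-2\right) = 96$)
$\left(-33 + 35\right) \left(-15\right) - S = \left(-33 + 35\right) \left(-15\right) - 96 = 2 \left(-15\right) - 96 = -30 - 96 = -126$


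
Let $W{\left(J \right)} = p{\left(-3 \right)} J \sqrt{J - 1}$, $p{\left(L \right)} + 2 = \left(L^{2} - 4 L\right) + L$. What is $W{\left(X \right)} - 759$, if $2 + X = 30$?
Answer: $-759 + 1344 \sqrt{3} \approx 1568.9$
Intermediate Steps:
$X = 28$ ($X = -2 + 30 = 28$)
$p{\left(L \right)} = -2 + L^{2} - 3 L$ ($p{\left(L \right)} = -2 + \left(\left(L^{2} - 4 L\right) + L\right) = -2 + \left(L^{2} - 3 L\right) = -2 + L^{2} - 3 L$)
$W{\left(J \right)} = 16 J \sqrt{-1 + J}$ ($W{\left(J \right)} = \left(-2 + \left(-3\right)^{2} - -9\right) J \sqrt{J - 1} = \left(-2 + 9 + 9\right) J \sqrt{-1 + J} = 16 J \sqrt{-1 + J}$)
$W{\left(X \right)} - 759 = 16 \cdot 28 \sqrt{-1 + 28} - 759 = 16 \cdot 28 \sqrt{27} - 759 = 16 \cdot 28 \cdot 3 \sqrt{3} - 759 = 1344 \sqrt{3} - 759 = -759 + 1344 \sqrt{3}$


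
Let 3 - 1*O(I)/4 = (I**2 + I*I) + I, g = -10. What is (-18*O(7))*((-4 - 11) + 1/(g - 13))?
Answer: -2541024/23 ≈ -1.1048e+5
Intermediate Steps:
O(I) = 12 - 8*I**2 - 4*I (O(I) = 12 - 4*((I**2 + I*I) + I) = 12 - 4*((I**2 + I**2) + I) = 12 - 4*(2*I**2 + I) = 12 - 4*(I + 2*I**2) = 12 + (-8*I**2 - 4*I) = 12 - 8*I**2 - 4*I)
(-18*O(7))*((-4 - 11) + 1/(g - 13)) = (-18*(12 - 8*7**2 - 4*7))*((-4 - 11) + 1/(-10 - 13)) = (-18*(12 - 8*49 - 28))*(-15 + 1/(-23)) = (-18*(12 - 392 - 28))*(-15 - 1/23) = -18*(-408)*(-346/23) = 7344*(-346/23) = -2541024/23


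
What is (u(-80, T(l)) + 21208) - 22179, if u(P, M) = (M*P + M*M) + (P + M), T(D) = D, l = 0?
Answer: -1051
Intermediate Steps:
u(P, M) = M + P + M² + M*P (u(P, M) = (M*P + M²) + (M + P) = (M² + M*P) + (M + P) = M + P + M² + M*P)
(u(-80, T(l)) + 21208) - 22179 = ((0 - 80 + 0² + 0*(-80)) + 21208) - 22179 = ((0 - 80 + 0 + 0) + 21208) - 22179 = (-80 + 21208) - 22179 = 21128 - 22179 = -1051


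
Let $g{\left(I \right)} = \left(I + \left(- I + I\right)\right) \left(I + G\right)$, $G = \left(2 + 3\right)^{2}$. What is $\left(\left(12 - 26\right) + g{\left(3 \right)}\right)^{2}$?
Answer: $4900$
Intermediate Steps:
$G = 25$ ($G = 5^{2} = 25$)
$g{\left(I \right)} = I \left(25 + I\right)$ ($g{\left(I \right)} = \left(I + \left(- I + I\right)\right) \left(I + 25\right) = \left(I + 0\right) \left(25 + I\right) = I \left(25 + I\right)$)
$\left(\left(12 - 26\right) + g{\left(3 \right)}\right)^{2} = \left(\left(12 - 26\right) + 3 \left(25 + 3\right)\right)^{2} = \left(\left(12 - 26\right) + 3 \cdot 28\right)^{2} = \left(-14 + 84\right)^{2} = 70^{2} = 4900$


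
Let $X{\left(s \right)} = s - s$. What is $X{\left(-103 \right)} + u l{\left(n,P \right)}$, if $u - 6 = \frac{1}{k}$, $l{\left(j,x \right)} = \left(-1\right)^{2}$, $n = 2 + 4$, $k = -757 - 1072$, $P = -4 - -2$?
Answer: $\frac{10973}{1829} \approx 5.9995$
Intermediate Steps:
$P = -2$ ($P = -4 + 2 = -2$)
$k = -1829$ ($k = -757 - 1072 = -1829$)
$n = 6$
$X{\left(s \right)} = 0$
$l{\left(j,x \right)} = 1$
$u = \frac{10973}{1829}$ ($u = 6 + \frac{1}{-1829} = 6 - \frac{1}{1829} = \frac{10973}{1829} \approx 5.9995$)
$X{\left(-103 \right)} + u l{\left(n,P \right)} = 0 + \frac{10973}{1829} \cdot 1 = 0 + \frac{10973}{1829} = \frac{10973}{1829}$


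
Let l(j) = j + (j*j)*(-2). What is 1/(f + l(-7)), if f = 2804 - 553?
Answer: 1/2146 ≈ 0.00046598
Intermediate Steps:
f = 2251
l(j) = j - 2*j² (l(j) = j + j²*(-2) = j - 2*j²)
1/(f + l(-7)) = 1/(2251 - 7*(1 - 2*(-7))) = 1/(2251 - 7*(1 + 14)) = 1/(2251 - 7*15) = 1/(2251 - 105) = 1/2146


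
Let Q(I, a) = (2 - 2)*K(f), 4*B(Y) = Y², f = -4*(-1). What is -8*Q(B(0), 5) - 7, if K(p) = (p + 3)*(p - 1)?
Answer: -7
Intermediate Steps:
f = 4
K(p) = (-1 + p)*(3 + p) (K(p) = (3 + p)*(-1 + p) = (-1 + p)*(3 + p))
B(Y) = Y²/4
Q(I, a) = 0 (Q(I, a) = (2 - 2)*(-3 + 4² + 2*4) = 0*(-3 + 16 + 8) = 0*21 = 0)
-8*Q(B(0), 5) - 7 = -8*0 - 7 = 0 - 7 = -7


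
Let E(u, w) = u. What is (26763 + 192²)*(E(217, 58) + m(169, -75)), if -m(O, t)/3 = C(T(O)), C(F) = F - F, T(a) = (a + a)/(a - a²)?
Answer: 13807059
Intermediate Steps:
T(a) = 2*a/(a - a²) (T(a) = (2*a)/(a - a²) = 2*a/(a - a²))
C(F) = 0
m(O, t) = 0 (m(O, t) = -3*0 = 0)
(26763 + 192²)*(E(217, 58) + m(169, -75)) = (26763 + 192²)*(217 + 0) = (26763 + 36864)*217 = 63627*217 = 13807059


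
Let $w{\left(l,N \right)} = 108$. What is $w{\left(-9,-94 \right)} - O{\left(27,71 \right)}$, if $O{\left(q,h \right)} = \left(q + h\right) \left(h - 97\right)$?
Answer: $2656$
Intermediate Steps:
$O{\left(q,h \right)} = \left(-97 + h\right) \left(h + q\right)$ ($O{\left(q,h \right)} = \left(h + q\right) \left(-97 + h\right) = \left(-97 + h\right) \left(h + q\right)$)
$w{\left(-9,-94 \right)} - O{\left(27,71 \right)} = 108 - \left(71^{2} - 6887 - 2619 + 71 \cdot 27\right) = 108 - \left(5041 - 6887 - 2619 + 1917\right) = 108 - -2548 = 108 + 2548 = 2656$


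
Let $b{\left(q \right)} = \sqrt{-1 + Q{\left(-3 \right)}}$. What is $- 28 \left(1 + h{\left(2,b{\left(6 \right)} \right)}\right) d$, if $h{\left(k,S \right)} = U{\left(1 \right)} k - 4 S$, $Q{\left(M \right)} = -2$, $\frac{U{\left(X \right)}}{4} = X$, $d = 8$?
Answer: $-2016 + 896 i \sqrt{3} \approx -2016.0 + 1551.9 i$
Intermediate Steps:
$U{\left(X \right)} = 4 X$
$b{\left(q \right)} = i \sqrt{3}$ ($b{\left(q \right)} = \sqrt{-1 - 2} = \sqrt{-3} = i \sqrt{3}$)
$h{\left(k,S \right)} = - 4 S + 4 k$ ($h{\left(k,S \right)} = 4 \cdot 1 k - 4 S = 4 k - 4 S = - 4 S + 4 k$)
$- 28 \left(1 + h{\left(2,b{\left(6 \right)} \right)}\right) d = - 28 \left(1 + \left(- 4 i \sqrt{3} + 4 \cdot 2\right)\right) 8 = - 28 \left(1 + \left(- 4 i \sqrt{3} + 8\right)\right) 8 = - 28 \left(1 + \left(8 - 4 i \sqrt{3}\right)\right) 8 = - 28 \left(9 - 4 i \sqrt{3}\right) 8 = - 28 \left(72 - 32 i \sqrt{3}\right) = -2016 + 896 i \sqrt{3}$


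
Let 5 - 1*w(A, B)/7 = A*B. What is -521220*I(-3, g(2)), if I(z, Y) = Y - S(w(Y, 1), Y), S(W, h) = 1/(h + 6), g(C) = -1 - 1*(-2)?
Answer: -446760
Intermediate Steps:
g(C) = 1 (g(C) = -1 + 2 = 1)
w(A, B) = 35 - 7*A*B
S(W, h) = 1/(6 + h)
I(z, Y) = Y - 1/(6 + Y)
-521220*I(-3, g(2)) = -521220*(-1 + 1*(6 + 1))/(6 + 1) = -521220*(-1 + 1*7)/7 = -74460*(-1 + 7) = -74460*6 = -521220*6/7 = -446760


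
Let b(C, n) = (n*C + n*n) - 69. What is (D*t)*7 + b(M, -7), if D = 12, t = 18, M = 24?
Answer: 1324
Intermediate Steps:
b(C, n) = -69 + n² + C*n (b(C, n) = (C*n + n²) - 69 = (n² + C*n) - 69 = -69 + n² + C*n)
(D*t)*7 + b(M, -7) = (12*18)*7 + (-69 + (-7)² + 24*(-7)) = 216*7 + (-69 + 49 - 168) = 1512 - 188 = 1324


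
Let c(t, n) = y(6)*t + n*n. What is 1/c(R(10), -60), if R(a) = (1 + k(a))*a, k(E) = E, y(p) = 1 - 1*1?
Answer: 1/3600 ≈ 0.00027778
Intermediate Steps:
y(p) = 0 (y(p) = 1 - 1 = 0)
R(a) = a*(1 + a) (R(a) = (1 + a)*a = a*(1 + a))
c(t, n) = n² (c(t, n) = 0*t + n*n = 0 + n² = n²)
1/c(R(10), -60) = 1/((-60)²) = 1/3600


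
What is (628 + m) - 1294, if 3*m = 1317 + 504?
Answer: -59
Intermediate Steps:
m = 607 (m = (1317 + 504)/3 = (1/3)*1821 = 607)
(628 + m) - 1294 = (628 + 607) - 1294 = 1235 - 1294 = -59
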